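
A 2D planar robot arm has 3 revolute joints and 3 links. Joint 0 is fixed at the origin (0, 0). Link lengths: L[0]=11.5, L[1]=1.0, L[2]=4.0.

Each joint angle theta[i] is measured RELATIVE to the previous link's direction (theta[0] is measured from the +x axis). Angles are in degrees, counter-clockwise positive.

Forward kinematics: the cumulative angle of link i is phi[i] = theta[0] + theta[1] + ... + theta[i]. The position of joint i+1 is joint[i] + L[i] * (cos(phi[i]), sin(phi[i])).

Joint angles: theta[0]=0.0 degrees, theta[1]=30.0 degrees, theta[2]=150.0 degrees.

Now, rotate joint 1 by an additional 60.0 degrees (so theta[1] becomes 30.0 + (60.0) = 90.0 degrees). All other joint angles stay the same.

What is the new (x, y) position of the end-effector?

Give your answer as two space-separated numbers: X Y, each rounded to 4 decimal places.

joint[0] = (0.0000, 0.0000)  (base)
link 0: phi[0] = 0 = 0 deg
  cos(0 deg) = 1.0000, sin(0 deg) = 0.0000
  joint[1] = (0.0000, 0.0000) + 11.5 * (1.0000, 0.0000) = (0.0000 + 11.5000, 0.0000 + 0.0000) = (11.5000, 0.0000)
link 1: phi[1] = 0 + 90 = 90 deg
  cos(90 deg) = 0.0000, sin(90 deg) = 1.0000
  joint[2] = (11.5000, 0.0000) + 1 * (0.0000, 1.0000) = (11.5000 + 0.0000, 0.0000 + 1.0000) = (11.5000, 1.0000)
link 2: phi[2] = 0 + 90 + 150 = 240 deg
  cos(240 deg) = -0.5000, sin(240 deg) = -0.8660
  joint[3] = (11.5000, 1.0000) + 4 * (-0.5000, -0.8660) = (11.5000 + -2.0000, 1.0000 + -3.4641) = (9.5000, -2.4641)
End effector: (9.5000, -2.4641)

Answer: 9.5000 -2.4641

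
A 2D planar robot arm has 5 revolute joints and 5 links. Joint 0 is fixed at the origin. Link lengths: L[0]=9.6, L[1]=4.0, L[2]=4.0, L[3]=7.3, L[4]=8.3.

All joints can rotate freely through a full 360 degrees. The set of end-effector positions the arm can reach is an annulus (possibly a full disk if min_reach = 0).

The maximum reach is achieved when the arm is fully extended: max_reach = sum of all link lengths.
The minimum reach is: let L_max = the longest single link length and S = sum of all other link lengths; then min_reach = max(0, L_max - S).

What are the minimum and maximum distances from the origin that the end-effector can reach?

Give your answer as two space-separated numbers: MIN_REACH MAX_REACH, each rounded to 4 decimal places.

Link lengths: [9.6, 4.0, 4.0, 7.3, 8.3]
max_reach = 9.6 + 4 + 4 + 7.3 + 8.3 = 33.2
L_max = max([9.6, 4.0, 4.0, 7.3, 8.3]) = 9.6
S (sum of others) = 33.2 - 9.6 = 23.6
min_reach = max(0, 9.6 - 23.6) = max(0, -14) = 0

Answer: 0.0000 33.2000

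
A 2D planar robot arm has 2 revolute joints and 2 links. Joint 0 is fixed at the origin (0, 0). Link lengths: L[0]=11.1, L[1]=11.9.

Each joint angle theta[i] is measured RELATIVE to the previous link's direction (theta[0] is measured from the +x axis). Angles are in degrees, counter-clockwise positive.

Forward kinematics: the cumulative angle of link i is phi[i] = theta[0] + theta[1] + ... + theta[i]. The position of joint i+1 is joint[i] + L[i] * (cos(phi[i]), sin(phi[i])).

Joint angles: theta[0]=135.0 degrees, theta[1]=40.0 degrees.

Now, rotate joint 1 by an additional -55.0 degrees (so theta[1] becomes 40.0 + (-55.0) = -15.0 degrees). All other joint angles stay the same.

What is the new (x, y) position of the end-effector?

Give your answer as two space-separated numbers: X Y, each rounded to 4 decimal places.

joint[0] = (0.0000, 0.0000)  (base)
link 0: phi[0] = 135 = 135 deg
  cos(135 deg) = -0.7071, sin(135 deg) = 0.7071
  joint[1] = (0.0000, 0.0000) + 11.1 * (-0.7071, 0.7071) = (0.0000 + -7.8489, 0.0000 + 7.8489) = (-7.8489, 7.8489)
link 1: phi[1] = 135 + -15 = 120 deg
  cos(120 deg) = -0.5000, sin(120 deg) = 0.8660
  joint[2] = (-7.8489, 7.8489) + 11.9 * (-0.5000, 0.8660) = (-7.8489 + -5.9500, 7.8489 + 10.3057) = (-13.7989, 18.1546)
End effector: (-13.7989, 18.1546)

Answer: -13.7989 18.1546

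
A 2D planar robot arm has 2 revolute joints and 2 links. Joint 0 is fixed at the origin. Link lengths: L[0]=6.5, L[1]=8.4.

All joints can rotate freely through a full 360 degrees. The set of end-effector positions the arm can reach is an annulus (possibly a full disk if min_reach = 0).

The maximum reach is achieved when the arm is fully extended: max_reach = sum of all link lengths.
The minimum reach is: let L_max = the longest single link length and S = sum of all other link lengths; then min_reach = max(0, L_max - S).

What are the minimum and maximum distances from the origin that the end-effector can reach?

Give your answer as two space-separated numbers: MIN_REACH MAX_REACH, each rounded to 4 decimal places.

Link lengths: [6.5, 8.4]
max_reach = 6.5 + 8.4 = 14.9
L_max = max([6.5, 8.4]) = 8.4
S (sum of others) = 14.9 - 8.4 = 6.5
min_reach = max(0, 8.4 - 6.5) = max(0, 1.9) = 1.9

Answer: 1.9000 14.9000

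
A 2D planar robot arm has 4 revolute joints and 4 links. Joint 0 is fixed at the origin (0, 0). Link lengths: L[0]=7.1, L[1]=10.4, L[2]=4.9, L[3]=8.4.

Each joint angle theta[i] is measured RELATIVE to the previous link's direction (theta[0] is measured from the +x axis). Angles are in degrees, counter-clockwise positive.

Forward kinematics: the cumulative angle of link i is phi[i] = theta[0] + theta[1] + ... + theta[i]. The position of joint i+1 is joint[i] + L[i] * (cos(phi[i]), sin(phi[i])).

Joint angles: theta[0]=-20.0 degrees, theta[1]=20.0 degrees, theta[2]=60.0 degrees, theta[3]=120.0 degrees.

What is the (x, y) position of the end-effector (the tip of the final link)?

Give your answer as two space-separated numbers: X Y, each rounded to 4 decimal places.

joint[0] = (0.0000, 0.0000)  (base)
link 0: phi[0] = -20 = -20 deg
  cos(-20 deg) = 0.9397, sin(-20 deg) = -0.3420
  joint[1] = (0.0000, 0.0000) + 7.1 * (0.9397, -0.3420) = (0.0000 + 6.6718, 0.0000 + -2.4283) = (6.6718, -2.4283)
link 1: phi[1] = -20 + 20 = 0 deg
  cos(0 deg) = 1.0000, sin(0 deg) = 0.0000
  joint[2] = (6.6718, -2.4283) + 10.4 * (1.0000, 0.0000) = (6.6718 + 10.4000, -2.4283 + 0.0000) = (17.0718, -2.4283)
link 2: phi[2] = -20 + 20 + 60 = 60 deg
  cos(60 deg) = 0.5000, sin(60 deg) = 0.8660
  joint[3] = (17.0718, -2.4283) + 4.9 * (0.5000, 0.8660) = (17.0718 + 2.4500, -2.4283 + 4.2435) = (19.5218, 1.8152)
link 3: phi[3] = -20 + 20 + 60 + 120 = 180 deg
  cos(180 deg) = -1.0000, sin(180 deg) = 0.0000
  joint[4] = (19.5218, 1.8152) + 8.4 * (-1.0000, 0.0000) = (19.5218 + -8.4000, 1.8152 + 0.0000) = (11.1218, 1.8152)
End effector: (11.1218, 1.8152)

Answer: 11.1218 1.8152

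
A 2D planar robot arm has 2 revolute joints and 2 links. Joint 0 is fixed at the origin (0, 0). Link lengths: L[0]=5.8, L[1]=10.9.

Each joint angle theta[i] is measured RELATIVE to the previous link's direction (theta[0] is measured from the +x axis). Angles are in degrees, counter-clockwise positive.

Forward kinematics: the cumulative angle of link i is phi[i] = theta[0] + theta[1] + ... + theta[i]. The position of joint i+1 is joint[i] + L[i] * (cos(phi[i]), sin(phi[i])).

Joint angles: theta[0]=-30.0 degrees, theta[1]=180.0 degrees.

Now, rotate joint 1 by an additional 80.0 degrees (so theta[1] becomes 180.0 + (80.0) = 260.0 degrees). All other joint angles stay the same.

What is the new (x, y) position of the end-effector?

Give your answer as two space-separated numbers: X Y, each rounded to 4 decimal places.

Answer: -1.9834 -11.2499

Derivation:
joint[0] = (0.0000, 0.0000)  (base)
link 0: phi[0] = -30 = -30 deg
  cos(-30 deg) = 0.8660, sin(-30 deg) = -0.5000
  joint[1] = (0.0000, 0.0000) + 5.8 * (0.8660, -0.5000) = (0.0000 + 5.0229, 0.0000 + -2.9000) = (5.0229, -2.9000)
link 1: phi[1] = -30 + 260 = 230 deg
  cos(230 deg) = -0.6428, sin(230 deg) = -0.7660
  joint[2] = (5.0229, -2.9000) + 10.9 * (-0.6428, -0.7660) = (5.0229 + -7.0064, -2.9000 + -8.3499) = (-1.9834, -11.2499)
End effector: (-1.9834, -11.2499)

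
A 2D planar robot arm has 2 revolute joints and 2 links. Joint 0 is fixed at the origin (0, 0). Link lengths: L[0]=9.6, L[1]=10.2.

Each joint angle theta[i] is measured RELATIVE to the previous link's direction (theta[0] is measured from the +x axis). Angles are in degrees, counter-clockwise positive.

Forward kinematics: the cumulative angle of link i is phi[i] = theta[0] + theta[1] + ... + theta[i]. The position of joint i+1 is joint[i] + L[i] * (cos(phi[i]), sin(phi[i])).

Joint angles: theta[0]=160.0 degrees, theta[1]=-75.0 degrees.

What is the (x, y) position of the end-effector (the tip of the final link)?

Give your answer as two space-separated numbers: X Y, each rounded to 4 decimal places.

Answer: -8.1321 13.4446

Derivation:
joint[0] = (0.0000, 0.0000)  (base)
link 0: phi[0] = 160 = 160 deg
  cos(160 deg) = -0.9397, sin(160 deg) = 0.3420
  joint[1] = (0.0000, 0.0000) + 9.6 * (-0.9397, 0.3420) = (0.0000 + -9.0210, 0.0000 + 3.2834) = (-9.0210, 3.2834)
link 1: phi[1] = 160 + -75 = 85 deg
  cos(85 deg) = 0.0872, sin(85 deg) = 0.9962
  joint[2] = (-9.0210, 3.2834) + 10.2 * (0.0872, 0.9962) = (-9.0210 + 0.8890, 3.2834 + 10.1612) = (-8.1321, 13.4446)
End effector: (-8.1321, 13.4446)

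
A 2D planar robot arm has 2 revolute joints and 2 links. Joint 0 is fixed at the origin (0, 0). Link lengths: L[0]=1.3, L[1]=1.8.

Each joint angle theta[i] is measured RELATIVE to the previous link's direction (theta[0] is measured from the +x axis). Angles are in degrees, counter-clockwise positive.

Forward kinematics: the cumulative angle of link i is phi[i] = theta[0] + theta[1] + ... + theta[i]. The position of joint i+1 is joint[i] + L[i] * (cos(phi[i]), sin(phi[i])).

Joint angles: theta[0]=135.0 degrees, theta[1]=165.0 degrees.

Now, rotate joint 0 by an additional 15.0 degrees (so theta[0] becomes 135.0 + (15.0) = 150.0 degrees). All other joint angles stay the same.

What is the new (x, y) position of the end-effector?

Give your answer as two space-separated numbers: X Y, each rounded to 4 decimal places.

joint[0] = (0.0000, 0.0000)  (base)
link 0: phi[0] = 150 = 150 deg
  cos(150 deg) = -0.8660, sin(150 deg) = 0.5000
  joint[1] = (0.0000, 0.0000) + 1.3 * (-0.8660, 0.5000) = (0.0000 + -1.1258, 0.0000 + 0.6500) = (-1.1258, 0.6500)
link 1: phi[1] = 150 + 165 = 315 deg
  cos(315 deg) = 0.7071, sin(315 deg) = -0.7071
  joint[2] = (-1.1258, 0.6500) + 1.8 * (0.7071, -0.7071) = (-1.1258 + 1.2728, 0.6500 + -1.2728) = (0.1470, -0.6228)
End effector: (0.1470, -0.6228)

Answer: 0.1470 -0.6228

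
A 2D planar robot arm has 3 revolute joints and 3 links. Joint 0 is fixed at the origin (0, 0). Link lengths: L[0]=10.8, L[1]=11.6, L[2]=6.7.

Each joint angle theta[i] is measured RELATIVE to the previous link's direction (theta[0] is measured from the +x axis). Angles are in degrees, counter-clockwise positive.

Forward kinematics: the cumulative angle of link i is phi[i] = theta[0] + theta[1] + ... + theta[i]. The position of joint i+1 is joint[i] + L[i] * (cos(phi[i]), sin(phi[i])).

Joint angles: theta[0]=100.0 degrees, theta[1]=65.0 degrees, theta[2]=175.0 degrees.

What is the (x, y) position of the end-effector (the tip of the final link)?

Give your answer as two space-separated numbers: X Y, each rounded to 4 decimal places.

joint[0] = (0.0000, 0.0000)  (base)
link 0: phi[0] = 100 = 100 deg
  cos(100 deg) = -0.1736, sin(100 deg) = 0.9848
  joint[1] = (0.0000, 0.0000) + 10.8 * (-0.1736, 0.9848) = (0.0000 + -1.8754, 0.0000 + 10.6359) = (-1.8754, 10.6359)
link 1: phi[1] = 100 + 65 = 165 deg
  cos(165 deg) = -0.9659, sin(165 deg) = 0.2588
  joint[2] = (-1.8754, 10.6359) + 11.6 * (-0.9659, 0.2588) = (-1.8754 + -11.2047, 10.6359 + 3.0023) = (-13.0801, 13.6382)
link 2: phi[2] = 100 + 65 + 175 = 340 deg
  cos(340 deg) = 0.9397, sin(340 deg) = -0.3420
  joint[3] = (-13.0801, 13.6382) + 6.7 * (0.9397, -0.3420) = (-13.0801 + 6.2959, 13.6382 + -2.2915) = (-6.7842, 11.3467)
End effector: (-6.7842, 11.3467)

Answer: -6.7842 11.3467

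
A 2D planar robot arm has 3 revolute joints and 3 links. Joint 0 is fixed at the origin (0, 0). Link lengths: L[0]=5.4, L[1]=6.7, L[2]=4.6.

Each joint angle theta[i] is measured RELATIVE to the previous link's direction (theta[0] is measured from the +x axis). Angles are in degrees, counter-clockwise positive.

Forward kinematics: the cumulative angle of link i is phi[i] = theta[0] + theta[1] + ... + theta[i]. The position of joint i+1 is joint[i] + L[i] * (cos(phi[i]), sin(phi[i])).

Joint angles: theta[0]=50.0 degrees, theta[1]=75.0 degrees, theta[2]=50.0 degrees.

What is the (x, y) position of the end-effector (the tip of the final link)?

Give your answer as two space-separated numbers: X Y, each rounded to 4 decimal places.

Answer: -4.9544 10.0259

Derivation:
joint[0] = (0.0000, 0.0000)  (base)
link 0: phi[0] = 50 = 50 deg
  cos(50 deg) = 0.6428, sin(50 deg) = 0.7660
  joint[1] = (0.0000, 0.0000) + 5.4 * (0.6428, 0.7660) = (0.0000 + 3.4711, 0.0000 + 4.1366) = (3.4711, 4.1366)
link 1: phi[1] = 50 + 75 = 125 deg
  cos(125 deg) = -0.5736, sin(125 deg) = 0.8192
  joint[2] = (3.4711, 4.1366) + 6.7 * (-0.5736, 0.8192) = (3.4711 + -3.8430, 4.1366 + 5.4883) = (-0.3719, 9.6250)
link 2: phi[2] = 50 + 75 + 50 = 175 deg
  cos(175 deg) = -0.9962, sin(175 deg) = 0.0872
  joint[3] = (-0.3719, 9.6250) + 4.6 * (-0.9962, 0.0872) = (-0.3719 + -4.5825, 9.6250 + 0.4009) = (-4.9544, 10.0259)
End effector: (-4.9544, 10.0259)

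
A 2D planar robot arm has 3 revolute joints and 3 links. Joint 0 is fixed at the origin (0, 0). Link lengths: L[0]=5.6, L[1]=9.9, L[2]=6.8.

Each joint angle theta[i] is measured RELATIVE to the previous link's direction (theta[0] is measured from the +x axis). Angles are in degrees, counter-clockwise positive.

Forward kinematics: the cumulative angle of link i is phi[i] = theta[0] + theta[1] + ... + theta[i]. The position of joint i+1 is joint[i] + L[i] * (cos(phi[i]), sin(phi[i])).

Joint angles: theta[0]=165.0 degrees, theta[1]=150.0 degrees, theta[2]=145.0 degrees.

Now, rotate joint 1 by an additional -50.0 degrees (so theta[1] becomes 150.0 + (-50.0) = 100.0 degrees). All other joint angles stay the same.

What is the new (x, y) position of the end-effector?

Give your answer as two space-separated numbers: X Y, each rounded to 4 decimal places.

joint[0] = (0.0000, 0.0000)  (base)
link 0: phi[0] = 165 = 165 deg
  cos(165 deg) = -0.9659, sin(165 deg) = 0.2588
  joint[1] = (0.0000, 0.0000) + 5.6 * (-0.9659, 0.2588) = (0.0000 + -5.4092, 0.0000 + 1.4494) = (-5.4092, 1.4494)
link 1: phi[1] = 165 + 100 = 265 deg
  cos(265 deg) = -0.0872, sin(265 deg) = -0.9962
  joint[2] = (-5.4092, 1.4494) + 9.9 * (-0.0872, -0.9962) = (-5.4092 + -0.8628, 1.4494 + -9.8623) = (-6.2720, -8.4129)
link 2: phi[2] = 165 + 100 + 145 = 410 deg
  cos(410 deg) = 0.6428, sin(410 deg) = 0.7660
  joint[3] = (-6.2720, -8.4129) + 6.8 * (0.6428, 0.7660) = (-6.2720 + 4.3710, -8.4129 + 5.2091) = (-1.9011, -3.2038)
End effector: (-1.9011, -3.2038)

Answer: -1.9011 -3.2038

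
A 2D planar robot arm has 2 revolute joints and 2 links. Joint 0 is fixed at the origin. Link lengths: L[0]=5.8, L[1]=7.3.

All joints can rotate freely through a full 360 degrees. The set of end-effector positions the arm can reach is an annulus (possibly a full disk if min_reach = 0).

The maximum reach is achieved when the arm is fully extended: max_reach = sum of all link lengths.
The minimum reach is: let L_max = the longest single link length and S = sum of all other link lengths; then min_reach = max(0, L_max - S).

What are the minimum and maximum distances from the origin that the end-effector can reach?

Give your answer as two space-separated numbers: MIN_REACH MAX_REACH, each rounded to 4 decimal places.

Link lengths: [5.8, 7.3]
max_reach = 5.8 + 7.3 = 13.1
L_max = max([5.8, 7.3]) = 7.3
S (sum of others) = 13.1 - 7.3 = 5.8
min_reach = max(0, 7.3 - 5.8) = max(0, 1.5) = 1.5

Answer: 1.5000 13.1000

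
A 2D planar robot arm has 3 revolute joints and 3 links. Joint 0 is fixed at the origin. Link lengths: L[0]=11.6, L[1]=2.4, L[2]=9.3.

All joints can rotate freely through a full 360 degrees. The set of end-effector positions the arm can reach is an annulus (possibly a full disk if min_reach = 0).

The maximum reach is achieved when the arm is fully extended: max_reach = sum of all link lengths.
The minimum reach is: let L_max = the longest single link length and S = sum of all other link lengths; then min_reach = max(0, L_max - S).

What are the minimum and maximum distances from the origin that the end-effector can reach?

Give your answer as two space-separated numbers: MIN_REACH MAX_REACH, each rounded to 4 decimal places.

Link lengths: [11.6, 2.4, 9.3]
max_reach = 11.6 + 2.4 + 9.3 = 23.3
L_max = max([11.6, 2.4, 9.3]) = 11.6
S (sum of others) = 23.3 - 11.6 = 11.7
min_reach = max(0, 11.6 - 11.7) = max(0, -0.1) = 0

Answer: 0.0000 23.3000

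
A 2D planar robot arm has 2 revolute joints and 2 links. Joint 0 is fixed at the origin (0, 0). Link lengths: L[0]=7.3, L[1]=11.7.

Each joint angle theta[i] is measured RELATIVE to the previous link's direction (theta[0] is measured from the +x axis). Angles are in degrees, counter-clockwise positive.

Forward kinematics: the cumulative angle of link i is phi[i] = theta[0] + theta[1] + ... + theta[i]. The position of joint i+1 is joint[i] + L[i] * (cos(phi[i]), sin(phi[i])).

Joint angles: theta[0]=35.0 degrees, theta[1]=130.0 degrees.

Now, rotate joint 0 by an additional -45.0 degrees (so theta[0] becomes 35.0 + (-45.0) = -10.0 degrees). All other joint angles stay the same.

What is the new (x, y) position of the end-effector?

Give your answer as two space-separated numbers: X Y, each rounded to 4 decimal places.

Answer: 1.3391 8.8649

Derivation:
joint[0] = (0.0000, 0.0000)  (base)
link 0: phi[0] = -10 = -10 deg
  cos(-10 deg) = 0.9848, sin(-10 deg) = -0.1736
  joint[1] = (0.0000, 0.0000) + 7.3 * (0.9848, -0.1736) = (0.0000 + 7.1891, 0.0000 + -1.2676) = (7.1891, -1.2676)
link 1: phi[1] = -10 + 130 = 120 deg
  cos(120 deg) = -0.5000, sin(120 deg) = 0.8660
  joint[2] = (7.1891, -1.2676) + 11.7 * (-0.5000, 0.8660) = (7.1891 + -5.8500, -1.2676 + 10.1325) = (1.3391, 8.8649)
End effector: (1.3391, 8.8649)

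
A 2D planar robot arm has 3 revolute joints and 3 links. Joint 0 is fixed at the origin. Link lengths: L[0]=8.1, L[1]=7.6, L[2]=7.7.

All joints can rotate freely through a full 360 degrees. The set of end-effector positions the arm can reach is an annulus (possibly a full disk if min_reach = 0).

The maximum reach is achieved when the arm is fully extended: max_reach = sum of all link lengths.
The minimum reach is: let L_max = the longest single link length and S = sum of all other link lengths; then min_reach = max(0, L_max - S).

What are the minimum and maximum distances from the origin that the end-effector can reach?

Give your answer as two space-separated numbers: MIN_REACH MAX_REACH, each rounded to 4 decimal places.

Link lengths: [8.1, 7.6, 7.7]
max_reach = 8.1 + 7.6 + 7.7 = 23.4
L_max = max([8.1, 7.6, 7.7]) = 8.1
S (sum of others) = 23.4 - 8.1 = 15.3
min_reach = max(0, 8.1 - 15.3) = max(0, -7.2) = 0

Answer: 0.0000 23.4000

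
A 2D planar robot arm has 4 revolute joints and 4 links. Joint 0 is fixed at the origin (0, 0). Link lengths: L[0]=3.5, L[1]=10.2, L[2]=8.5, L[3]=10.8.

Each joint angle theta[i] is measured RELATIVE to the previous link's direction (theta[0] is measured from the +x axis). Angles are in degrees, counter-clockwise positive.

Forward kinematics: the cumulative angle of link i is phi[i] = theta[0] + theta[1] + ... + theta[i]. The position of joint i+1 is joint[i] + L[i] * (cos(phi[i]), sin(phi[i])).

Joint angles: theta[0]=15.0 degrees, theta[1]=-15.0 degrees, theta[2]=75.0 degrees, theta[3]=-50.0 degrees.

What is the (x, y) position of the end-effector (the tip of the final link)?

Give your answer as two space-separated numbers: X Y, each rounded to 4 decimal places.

Answer: 25.5688 13.6805

Derivation:
joint[0] = (0.0000, 0.0000)  (base)
link 0: phi[0] = 15 = 15 deg
  cos(15 deg) = 0.9659, sin(15 deg) = 0.2588
  joint[1] = (0.0000, 0.0000) + 3.5 * (0.9659, 0.2588) = (0.0000 + 3.3807, 0.0000 + 0.9059) = (3.3807, 0.9059)
link 1: phi[1] = 15 + -15 = 0 deg
  cos(0 deg) = 1.0000, sin(0 deg) = 0.0000
  joint[2] = (3.3807, 0.9059) + 10.2 * (1.0000, 0.0000) = (3.3807 + 10.2000, 0.9059 + 0.0000) = (13.5807, 0.9059)
link 2: phi[2] = 15 + -15 + 75 = 75 deg
  cos(75 deg) = 0.2588, sin(75 deg) = 0.9659
  joint[3] = (13.5807, 0.9059) + 8.5 * (0.2588, 0.9659) = (13.5807 + 2.2000, 0.9059 + 8.2104) = (15.7807, 9.1162)
link 3: phi[3] = 15 + -15 + 75 + -50 = 25 deg
  cos(25 deg) = 0.9063, sin(25 deg) = 0.4226
  joint[4] = (15.7807, 9.1162) + 10.8 * (0.9063, 0.4226) = (15.7807 + 9.7881, 9.1162 + 4.5643) = (25.5688, 13.6805)
End effector: (25.5688, 13.6805)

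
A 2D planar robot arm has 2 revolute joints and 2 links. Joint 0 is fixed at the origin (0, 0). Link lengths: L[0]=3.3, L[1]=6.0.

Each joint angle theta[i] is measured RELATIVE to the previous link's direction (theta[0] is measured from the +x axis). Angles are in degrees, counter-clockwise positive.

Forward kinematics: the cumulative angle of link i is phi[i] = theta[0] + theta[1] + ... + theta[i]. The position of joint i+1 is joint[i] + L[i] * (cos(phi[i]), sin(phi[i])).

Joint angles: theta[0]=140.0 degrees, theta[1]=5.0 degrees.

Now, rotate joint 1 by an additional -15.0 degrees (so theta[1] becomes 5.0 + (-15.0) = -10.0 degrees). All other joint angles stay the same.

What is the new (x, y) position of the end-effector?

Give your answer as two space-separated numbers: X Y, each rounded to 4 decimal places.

joint[0] = (0.0000, 0.0000)  (base)
link 0: phi[0] = 140 = 140 deg
  cos(140 deg) = -0.7660, sin(140 deg) = 0.6428
  joint[1] = (0.0000, 0.0000) + 3.3 * (-0.7660, 0.6428) = (0.0000 + -2.5279, 0.0000 + 2.1212) = (-2.5279, 2.1212)
link 1: phi[1] = 140 + -10 = 130 deg
  cos(130 deg) = -0.6428, sin(130 deg) = 0.7660
  joint[2] = (-2.5279, 2.1212) + 6 * (-0.6428, 0.7660) = (-2.5279 + -3.8567, 2.1212 + 4.5963) = (-6.3847, 6.7175)
End effector: (-6.3847, 6.7175)

Answer: -6.3847 6.7175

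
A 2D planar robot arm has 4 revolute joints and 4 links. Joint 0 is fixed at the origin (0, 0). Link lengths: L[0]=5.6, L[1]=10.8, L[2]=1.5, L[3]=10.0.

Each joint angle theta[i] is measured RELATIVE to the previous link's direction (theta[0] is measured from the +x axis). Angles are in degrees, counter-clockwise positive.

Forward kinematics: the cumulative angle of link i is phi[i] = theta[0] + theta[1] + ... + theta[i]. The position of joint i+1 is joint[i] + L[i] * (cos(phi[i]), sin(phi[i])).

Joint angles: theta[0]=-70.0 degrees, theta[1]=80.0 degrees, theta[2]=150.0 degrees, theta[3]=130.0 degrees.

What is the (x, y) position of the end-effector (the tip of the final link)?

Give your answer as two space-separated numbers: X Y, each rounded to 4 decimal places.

Answer: 14.5619 -12.2708

Derivation:
joint[0] = (0.0000, 0.0000)  (base)
link 0: phi[0] = -70 = -70 deg
  cos(-70 deg) = 0.3420, sin(-70 deg) = -0.9397
  joint[1] = (0.0000, 0.0000) + 5.6 * (0.3420, -0.9397) = (0.0000 + 1.9153, 0.0000 + -5.2623) = (1.9153, -5.2623)
link 1: phi[1] = -70 + 80 = 10 deg
  cos(10 deg) = 0.9848, sin(10 deg) = 0.1736
  joint[2] = (1.9153, -5.2623) + 10.8 * (0.9848, 0.1736) = (1.9153 + 10.6359, -5.2623 + 1.8754) = (12.5512, -3.3869)
link 2: phi[2] = -70 + 80 + 150 = 160 deg
  cos(160 deg) = -0.9397, sin(160 deg) = 0.3420
  joint[3] = (12.5512, -3.3869) + 1.5 * (-0.9397, 0.3420) = (12.5512 + -1.4095, -3.3869 + 0.5130) = (11.1417, -2.8738)
link 3: phi[3] = -70 + 80 + 150 + 130 = 290 deg
  cos(290 deg) = 0.3420, sin(290 deg) = -0.9397
  joint[4] = (11.1417, -2.8738) + 10 * (0.3420, -0.9397) = (11.1417 + 3.4202, -2.8738 + -9.3969) = (14.5619, -12.2708)
End effector: (14.5619, -12.2708)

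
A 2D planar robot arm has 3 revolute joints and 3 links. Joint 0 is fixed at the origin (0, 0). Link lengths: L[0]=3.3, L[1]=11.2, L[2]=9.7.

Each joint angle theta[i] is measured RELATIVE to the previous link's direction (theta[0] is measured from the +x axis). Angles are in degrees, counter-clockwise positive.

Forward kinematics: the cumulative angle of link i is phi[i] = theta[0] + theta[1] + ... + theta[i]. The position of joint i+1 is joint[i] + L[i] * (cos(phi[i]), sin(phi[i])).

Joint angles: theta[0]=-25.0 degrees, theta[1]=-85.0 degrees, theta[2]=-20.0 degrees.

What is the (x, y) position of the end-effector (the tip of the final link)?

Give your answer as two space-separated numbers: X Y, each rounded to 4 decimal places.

joint[0] = (0.0000, 0.0000)  (base)
link 0: phi[0] = -25 = -25 deg
  cos(-25 deg) = 0.9063, sin(-25 deg) = -0.4226
  joint[1] = (0.0000, 0.0000) + 3.3 * (0.9063, -0.4226) = (0.0000 + 2.9908, 0.0000 + -1.3946) = (2.9908, -1.3946)
link 1: phi[1] = -25 + -85 = -110 deg
  cos(-110 deg) = -0.3420, sin(-110 deg) = -0.9397
  joint[2] = (2.9908, -1.3946) + 11.2 * (-0.3420, -0.9397) = (2.9908 + -3.8306, -1.3946 + -10.5246) = (-0.8398, -11.9192)
link 2: phi[2] = -25 + -85 + -20 = -130 deg
  cos(-130 deg) = -0.6428, sin(-130 deg) = -0.7660
  joint[3] = (-0.8398, -11.9192) + 9.7 * (-0.6428, -0.7660) = (-0.8398 + -6.2350, -11.9192 + -7.4306) = (-7.0748, -19.3498)
End effector: (-7.0748, -19.3498)

Answer: -7.0748 -19.3498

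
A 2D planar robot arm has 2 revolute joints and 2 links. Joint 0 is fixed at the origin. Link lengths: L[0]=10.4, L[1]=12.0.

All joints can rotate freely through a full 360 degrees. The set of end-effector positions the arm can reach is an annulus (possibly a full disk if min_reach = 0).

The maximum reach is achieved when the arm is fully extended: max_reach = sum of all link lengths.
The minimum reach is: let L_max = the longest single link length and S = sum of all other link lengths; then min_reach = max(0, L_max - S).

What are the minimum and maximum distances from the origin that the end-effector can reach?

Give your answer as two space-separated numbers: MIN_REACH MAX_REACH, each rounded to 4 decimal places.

Answer: 1.6000 22.4000

Derivation:
Link lengths: [10.4, 12.0]
max_reach = 10.4 + 12 = 22.4
L_max = max([10.4, 12.0]) = 12
S (sum of others) = 22.4 - 12 = 10.4
min_reach = max(0, 12 - 10.4) = max(0, 1.6) = 1.6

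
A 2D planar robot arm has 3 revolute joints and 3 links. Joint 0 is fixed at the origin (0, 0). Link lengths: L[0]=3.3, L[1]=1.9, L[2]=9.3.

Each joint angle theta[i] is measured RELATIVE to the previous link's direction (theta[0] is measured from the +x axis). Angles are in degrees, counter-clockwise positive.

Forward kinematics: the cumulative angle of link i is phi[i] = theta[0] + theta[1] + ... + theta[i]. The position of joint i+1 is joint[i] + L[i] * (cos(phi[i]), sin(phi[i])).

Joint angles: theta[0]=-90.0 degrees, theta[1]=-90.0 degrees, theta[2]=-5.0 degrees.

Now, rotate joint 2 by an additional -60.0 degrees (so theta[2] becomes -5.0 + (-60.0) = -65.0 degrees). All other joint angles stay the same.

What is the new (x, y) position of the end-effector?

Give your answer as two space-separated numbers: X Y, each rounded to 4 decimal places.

joint[0] = (0.0000, 0.0000)  (base)
link 0: phi[0] = -90 = -90 deg
  cos(-90 deg) = 0.0000, sin(-90 deg) = -1.0000
  joint[1] = (0.0000, 0.0000) + 3.3 * (0.0000, -1.0000) = (0.0000 + 0.0000, 0.0000 + -3.3000) = (0.0000, -3.3000)
link 1: phi[1] = -90 + -90 = -180 deg
  cos(-180 deg) = -1.0000, sin(-180 deg) = -0.0000
  joint[2] = (0.0000, -3.3000) + 1.9 * (-1.0000, -0.0000) = (0.0000 + -1.9000, -3.3000 + -0.0000) = (-1.9000, -3.3000)
link 2: phi[2] = -90 + -90 + -65 = -245 deg
  cos(-245 deg) = -0.4226, sin(-245 deg) = 0.9063
  joint[3] = (-1.9000, -3.3000) + 9.3 * (-0.4226, 0.9063) = (-1.9000 + -3.9303, -3.3000 + 8.4287) = (-5.8303, 5.1287)
End effector: (-5.8303, 5.1287)

Answer: -5.8303 5.1287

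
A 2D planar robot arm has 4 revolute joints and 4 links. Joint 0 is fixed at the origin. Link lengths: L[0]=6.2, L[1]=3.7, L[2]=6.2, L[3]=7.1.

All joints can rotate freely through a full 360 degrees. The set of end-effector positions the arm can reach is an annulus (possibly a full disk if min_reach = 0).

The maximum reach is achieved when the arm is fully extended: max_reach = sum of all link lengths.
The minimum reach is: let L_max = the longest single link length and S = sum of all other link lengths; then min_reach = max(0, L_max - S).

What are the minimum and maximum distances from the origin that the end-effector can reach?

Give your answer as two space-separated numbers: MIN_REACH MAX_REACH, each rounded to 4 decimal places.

Link lengths: [6.2, 3.7, 6.2, 7.1]
max_reach = 6.2 + 3.7 + 6.2 + 7.1 = 23.2
L_max = max([6.2, 3.7, 6.2, 7.1]) = 7.1
S (sum of others) = 23.2 - 7.1 = 16.1
min_reach = max(0, 7.1 - 16.1) = max(0, -9) = 0

Answer: 0.0000 23.2000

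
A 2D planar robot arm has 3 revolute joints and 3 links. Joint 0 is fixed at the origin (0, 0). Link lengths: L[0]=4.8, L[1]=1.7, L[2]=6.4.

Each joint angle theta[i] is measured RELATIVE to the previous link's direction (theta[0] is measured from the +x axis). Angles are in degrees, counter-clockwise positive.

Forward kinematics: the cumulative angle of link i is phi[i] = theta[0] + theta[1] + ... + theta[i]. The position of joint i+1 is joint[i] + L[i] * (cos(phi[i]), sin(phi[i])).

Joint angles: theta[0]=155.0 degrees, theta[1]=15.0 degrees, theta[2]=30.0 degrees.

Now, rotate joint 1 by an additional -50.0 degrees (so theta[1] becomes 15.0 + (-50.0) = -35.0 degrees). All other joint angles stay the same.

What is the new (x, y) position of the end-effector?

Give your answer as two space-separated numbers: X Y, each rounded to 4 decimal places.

joint[0] = (0.0000, 0.0000)  (base)
link 0: phi[0] = 155 = 155 deg
  cos(155 deg) = -0.9063, sin(155 deg) = 0.4226
  joint[1] = (0.0000, 0.0000) + 4.8 * (-0.9063, 0.4226) = (0.0000 + -4.3503, 0.0000 + 2.0286) = (-4.3503, 2.0286)
link 1: phi[1] = 155 + -35 = 120 deg
  cos(120 deg) = -0.5000, sin(120 deg) = 0.8660
  joint[2] = (-4.3503, 2.0286) + 1.7 * (-0.5000, 0.8660) = (-4.3503 + -0.8500, 2.0286 + 1.4722) = (-5.2003, 3.5008)
link 2: phi[2] = 155 + -35 + 30 = 150 deg
  cos(150 deg) = -0.8660, sin(150 deg) = 0.5000
  joint[3] = (-5.2003, 3.5008) + 6.4 * (-0.8660, 0.5000) = (-5.2003 + -5.5426, 3.5008 + 3.2000) = (-10.7428, 6.7008)
End effector: (-10.7428, 6.7008)

Answer: -10.7428 6.7008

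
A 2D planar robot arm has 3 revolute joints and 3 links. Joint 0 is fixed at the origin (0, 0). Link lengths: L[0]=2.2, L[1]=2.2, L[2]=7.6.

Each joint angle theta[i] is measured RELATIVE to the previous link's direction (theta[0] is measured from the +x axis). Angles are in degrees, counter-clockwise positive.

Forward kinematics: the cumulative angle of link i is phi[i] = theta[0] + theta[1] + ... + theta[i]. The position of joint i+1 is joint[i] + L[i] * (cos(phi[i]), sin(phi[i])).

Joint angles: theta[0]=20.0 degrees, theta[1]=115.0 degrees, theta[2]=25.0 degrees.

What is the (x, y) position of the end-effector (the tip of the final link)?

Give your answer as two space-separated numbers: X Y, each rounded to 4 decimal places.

joint[0] = (0.0000, 0.0000)  (base)
link 0: phi[0] = 20 = 20 deg
  cos(20 deg) = 0.9397, sin(20 deg) = 0.3420
  joint[1] = (0.0000, 0.0000) + 2.2 * (0.9397, 0.3420) = (0.0000 + 2.0673, 0.0000 + 0.7524) = (2.0673, 0.7524)
link 1: phi[1] = 20 + 115 = 135 deg
  cos(135 deg) = -0.7071, sin(135 deg) = 0.7071
  joint[2] = (2.0673, 0.7524) + 2.2 * (-0.7071, 0.7071) = (2.0673 + -1.5556, 0.7524 + 1.5556) = (0.5117, 2.3081)
link 2: phi[2] = 20 + 115 + 25 = 160 deg
  cos(160 deg) = -0.9397, sin(160 deg) = 0.3420
  joint[3] = (0.5117, 2.3081) + 7.6 * (-0.9397, 0.3420) = (0.5117 + -7.1417, 2.3081 + 2.5994) = (-6.6300, 4.9074)
End effector: (-6.6300, 4.9074)

Answer: -6.6300 4.9074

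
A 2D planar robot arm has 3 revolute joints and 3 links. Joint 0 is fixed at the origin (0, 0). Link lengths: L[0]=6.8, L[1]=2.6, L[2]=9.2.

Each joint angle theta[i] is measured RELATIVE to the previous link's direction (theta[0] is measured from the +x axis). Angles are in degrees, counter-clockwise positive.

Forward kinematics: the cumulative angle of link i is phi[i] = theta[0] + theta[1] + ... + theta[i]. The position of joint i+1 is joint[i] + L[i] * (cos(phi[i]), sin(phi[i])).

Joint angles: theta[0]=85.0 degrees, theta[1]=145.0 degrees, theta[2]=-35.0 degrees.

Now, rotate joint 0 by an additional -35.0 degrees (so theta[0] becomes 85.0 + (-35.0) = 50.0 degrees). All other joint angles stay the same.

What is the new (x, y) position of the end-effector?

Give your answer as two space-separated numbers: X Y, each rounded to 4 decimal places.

Answer: -6.7856 7.6828

Derivation:
joint[0] = (0.0000, 0.0000)  (base)
link 0: phi[0] = 50 = 50 deg
  cos(50 deg) = 0.6428, sin(50 deg) = 0.7660
  joint[1] = (0.0000, 0.0000) + 6.8 * (0.6428, 0.7660) = (0.0000 + 4.3710, 0.0000 + 5.2091) = (4.3710, 5.2091)
link 1: phi[1] = 50 + 145 = 195 deg
  cos(195 deg) = -0.9659, sin(195 deg) = -0.2588
  joint[2] = (4.3710, 5.2091) + 2.6 * (-0.9659, -0.2588) = (4.3710 + -2.5114, 5.2091 + -0.6729) = (1.8595, 4.5362)
link 2: phi[2] = 50 + 145 + -35 = 160 deg
  cos(160 deg) = -0.9397, sin(160 deg) = 0.3420
  joint[3] = (1.8595, 4.5362) + 9.2 * (-0.9397, 0.3420) = (1.8595 + -8.6452, 4.5362 + 3.1466) = (-6.7856, 7.6828)
End effector: (-6.7856, 7.6828)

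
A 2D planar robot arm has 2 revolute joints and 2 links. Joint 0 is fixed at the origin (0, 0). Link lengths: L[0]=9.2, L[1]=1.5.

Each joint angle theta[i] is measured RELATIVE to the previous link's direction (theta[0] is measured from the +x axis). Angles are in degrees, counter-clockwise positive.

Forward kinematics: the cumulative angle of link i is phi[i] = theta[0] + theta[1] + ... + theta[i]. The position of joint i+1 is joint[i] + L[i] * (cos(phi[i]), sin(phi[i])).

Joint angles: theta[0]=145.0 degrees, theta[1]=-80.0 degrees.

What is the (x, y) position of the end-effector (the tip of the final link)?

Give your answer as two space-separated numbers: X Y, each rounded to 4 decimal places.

Answer: -6.9023 6.6364

Derivation:
joint[0] = (0.0000, 0.0000)  (base)
link 0: phi[0] = 145 = 145 deg
  cos(145 deg) = -0.8192, sin(145 deg) = 0.5736
  joint[1] = (0.0000, 0.0000) + 9.2 * (-0.8192, 0.5736) = (0.0000 + -7.5362, 0.0000 + 5.2769) = (-7.5362, 5.2769)
link 1: phi[1] = 145 + -80 = 65 deg
  cos(65 deg) = 0.4226, sin(65 deg) = 0.9063
  joint[2] = (-7.5362, 5.2769) + 1.5 * (0.4226, 0.9063) = (-7.5362 + 0.6339, 5.2769 + 1.3595) = (-6.9023, 6.6364)
End effector: (-6.9023, 6.6364)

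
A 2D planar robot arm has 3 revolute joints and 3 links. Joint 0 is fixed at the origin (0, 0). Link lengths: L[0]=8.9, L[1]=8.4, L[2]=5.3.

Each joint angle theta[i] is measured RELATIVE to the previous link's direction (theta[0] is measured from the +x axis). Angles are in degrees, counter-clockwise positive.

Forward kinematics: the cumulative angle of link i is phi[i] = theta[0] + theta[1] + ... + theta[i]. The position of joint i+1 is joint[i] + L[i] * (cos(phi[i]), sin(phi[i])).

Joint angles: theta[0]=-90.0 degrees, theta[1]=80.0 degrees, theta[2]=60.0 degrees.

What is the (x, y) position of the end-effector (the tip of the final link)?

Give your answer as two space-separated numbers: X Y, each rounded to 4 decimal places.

joint[0] = (0.0000, 0.0000)  (base)
link 0: phi[0] = -90 = -90 deg
  cos(-90 deg) = 0.0000, sin(-90 deg) = -1.0000
  joint[1] = (0.0000, 0.0000) + 8.9 * (0.0000, -1.0000) = (0.0000 + 0.0000, 0.0000 + -8.9000) = (0.0000, -8.9000)
link 1: phi[1] = -90 + 80 = -10 deg
  cos(-10 deg) = 0.9848, sin(-10 deg) = -0.1736
  joint[2] = (0.0000, -8.9000) + 8.4 * (0.9848, -0.1736) = (0.0000 + 8.2724, -8.9000 + -1.4586) = (8.2724, -10.3586)
link 2: phi[2] = -90 + 80 + 60 = 50 deg
  cos(50 deg) = 0.6428, sin(50 deg) = 0.7660
  joint[3] = (8.2724, -10.3586) + 5.3 * (0.6428, 0.7660) = (8.2724 + 3.4068, -10.3586 + 4.0600) = (11.6792, -6.2986)
End effector: (11.6792, -6.2986)

Answer: 11.6792 -6.2986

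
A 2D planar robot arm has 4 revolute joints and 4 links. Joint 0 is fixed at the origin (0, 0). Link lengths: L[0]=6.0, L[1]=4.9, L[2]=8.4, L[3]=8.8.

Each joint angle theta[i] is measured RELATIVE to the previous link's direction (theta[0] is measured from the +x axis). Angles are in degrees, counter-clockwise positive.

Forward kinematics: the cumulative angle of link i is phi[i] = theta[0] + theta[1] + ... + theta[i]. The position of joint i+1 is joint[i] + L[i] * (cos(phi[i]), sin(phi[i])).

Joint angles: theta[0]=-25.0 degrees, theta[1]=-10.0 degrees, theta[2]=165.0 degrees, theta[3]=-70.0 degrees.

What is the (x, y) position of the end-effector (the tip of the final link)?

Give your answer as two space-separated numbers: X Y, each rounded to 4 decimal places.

Answer: 8.4523 8.7096

Derivation:
joint[0] = (0.0000, 0.0000)  (base)
link 0: phi[0] = -25 = -25 deg
  cos(-25 deg) = 0.9063, sin(-25 deg) = -0.4226
  joint[1] = (0.0000, 0.0000) + 6 * (0.9063, -0.4226) = (0.0000 + 5.4378, 0.0000 + -2.5357) = (5.4378, -2.5357)
link 1: phi[1] = -25 + -10 = -35 deg
  cos(-35 deg) = 0.8192, sin(-35 deg) = -0.5736
  joint[2] = (5.4378, -2.5357) + 4.9 * (0.8192, -0.5736) = (5.4378 + 4.0138, -2.5357 + -2.8105) = (9.4517, -5.3462)
link 2: phi[2] = -25 + -10 + 165 = 130 deg
  cos(130 deg) = -0.6428, sin(130 deg) = 0.7660
  joint[3] = (9.4517, -5.3462) + 8.4 * (-0.6428, 0.7660) = (9.4517 + -5.3994, -5.3462 + 6.4348) = (4.0523, 1.0885)
link 3: phi[3] = -25 + -10 + 165 + -70 = 60 deg
  cos(60 deg) = 0.5000, sin(60 deg) = 0.8660
  joint[4] = (4.0523, 1.0885) + 8.8 * (0.5000, 0.8660) = (4.0523 + 4.4000, 1.0885 + 7.6210) = (8.4523, 8.7096)
End effector: (8.4523, 8.7096)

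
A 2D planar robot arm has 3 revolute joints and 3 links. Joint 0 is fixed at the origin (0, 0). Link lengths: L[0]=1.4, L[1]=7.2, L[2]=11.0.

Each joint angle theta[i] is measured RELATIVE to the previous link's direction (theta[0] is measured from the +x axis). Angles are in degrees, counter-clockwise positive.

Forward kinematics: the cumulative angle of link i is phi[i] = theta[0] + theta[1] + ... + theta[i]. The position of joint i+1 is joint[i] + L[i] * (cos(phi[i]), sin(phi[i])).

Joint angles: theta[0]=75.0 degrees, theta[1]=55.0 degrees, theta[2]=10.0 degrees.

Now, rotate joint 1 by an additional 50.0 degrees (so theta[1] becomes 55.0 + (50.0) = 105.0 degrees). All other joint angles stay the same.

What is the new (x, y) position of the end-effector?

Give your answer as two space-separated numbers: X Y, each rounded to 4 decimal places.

joint[0] = (0.0000, 0.0000)  (base)
link 0: phi[0] = 75 = 75 deg
  cos(75 deg) = 0.2588, sin(75 deg) = 0.9659
  joint[1] = (0.0000, 0.0000) + 1.4 * (0.2588, 0.9659) = (0.0000 + 0.3623, 0.0000 + 1.3523) = (0.3623, 1.3523)
link 1: phi[1] = 75 + 105 = 180 deg
  cos(180 deg) = -1.0000, sin(180 deg) = 0.0000
  joint[2] = (0.3623, 1.3523) + 7.2 * (-1.0000, 0.0000) = (0.3623 + -7.2000, 1.3523 + 0.0000) = (-6.8377, 1.3523)
link 2: phi[2] = 75 + 105 + 10 = 190 deg
  cos(190 deg) = -0.9848, sin(190 deg) = -0.1736
  joint[3] = (-6.8377, 1.3523) + 11 * (-0.9848, -0.1736) = (-6.8377 + -10.8329, 1.3523 + -1.9101) = (-17.6705, -0.5578)
End effector: (-17.6705, -0.5578)

Answer: -17.6705 -0.5578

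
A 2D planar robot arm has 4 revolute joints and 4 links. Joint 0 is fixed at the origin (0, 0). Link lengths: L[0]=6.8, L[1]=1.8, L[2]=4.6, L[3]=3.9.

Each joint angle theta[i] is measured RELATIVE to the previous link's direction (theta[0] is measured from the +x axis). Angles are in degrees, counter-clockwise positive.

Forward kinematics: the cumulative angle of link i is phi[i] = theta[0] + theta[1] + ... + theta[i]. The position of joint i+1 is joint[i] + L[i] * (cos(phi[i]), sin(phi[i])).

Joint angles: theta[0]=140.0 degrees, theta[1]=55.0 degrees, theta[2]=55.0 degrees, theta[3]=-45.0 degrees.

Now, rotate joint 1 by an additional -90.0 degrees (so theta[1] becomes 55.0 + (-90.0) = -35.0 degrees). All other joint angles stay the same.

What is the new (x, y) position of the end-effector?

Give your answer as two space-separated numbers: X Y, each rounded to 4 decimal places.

joint[0] = (0.0000, 0.0000)  (base)
link 0: phi[0] = 140 = 140 deg
  cos(140 deg) = -0.7660, sin(140 deg) = 0.6428
  joint[1] = (0.0000, 0.0000) + 6.8 * (-0.7660, 0.6428) = (0.0000 + -5.2091, 0.0000 + 4.3710) = (-5.2091, 4.3710)
link 1: phi[1] = 140 + -35 = 105 deg
  cos(105 deg) = -0.2588, sin(105 deg) = 0.9659
  joint[2] = (-5.2091, 4.3710) + 1.8 * (-0.2588, 0.9659) = (-5.2091 + -0.4659, 4.3710 + 1.7387) = (-5.6750, 6.1096)
link 2: phi[2] = 140 + -35 + 55 = 160 deg
  cos(160 deg) = -0.9397, sin(160 deg) = 0.3420
  joint[3] = (-5.6750, 6.1096) + 4.6 * (-0.9397, 0.3420) = (-5.6750 + -4.3226, 6.1096 + 1.5733) = (-9.9976, 7.6829)
link 3: phi[3] = 140 + -35 + 55 + -45 = 115 deg
  cos(115 deg) = -0.4226, sin(115 deg) = 0.9063
  joint[4] = (-9.9976, 7.6829) + 3.9 * (-0.4226, 0.9063) = (-9.9976 + -1.6482, 7.6829 + 3.5346) = (-11.6458, 11.2175)
End effector: (-11.6458, 11.2175)

Answer: -11.6458 11.2175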